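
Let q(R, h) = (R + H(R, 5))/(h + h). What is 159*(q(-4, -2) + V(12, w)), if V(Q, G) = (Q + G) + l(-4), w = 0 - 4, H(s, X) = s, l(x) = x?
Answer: 954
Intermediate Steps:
w = -4
q(R, h) = R/h (q(R, h) = (R + R)/(h + h) = (2*R)/((2*h)) = (2*R)*(1/(2*h)) = R/h)
V(Q, G) = -4 + G + Q (V(Q, G) = (Q + G) - 4 = (G + Q) - 4 = -4 + G + Q)
159*(q(-4, -2) + V(12, w)) = 159*(-4/(-2) + (-4 - 4 + 12)) = 159*(-4*(-½) + 4) = 159*(2 + 4) = 159*6 = 954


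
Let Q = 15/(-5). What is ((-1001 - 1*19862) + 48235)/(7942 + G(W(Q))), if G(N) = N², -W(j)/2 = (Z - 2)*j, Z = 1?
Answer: 13686/3989 ≈ 3.4309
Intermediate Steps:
Q = -3 (Q = 15*(-⅕) = -3)
W(j) = 2*j (W(j) = -2*(1 - 2)*j = -(-2)*j = 2*j)
((-1001 - 1*19862) + 48235)/(7942 + G(W(Q))) = ((-1001 - 1*19862) + 48235)/(7942 + (2*(-3))²) = ((-1001 - 19862) + 48235)/(7942 + (-6)²) = (-20863 + 48235)/(7942 + 36) = 27372/7978 = 27372*(1/7978) = 13686/3989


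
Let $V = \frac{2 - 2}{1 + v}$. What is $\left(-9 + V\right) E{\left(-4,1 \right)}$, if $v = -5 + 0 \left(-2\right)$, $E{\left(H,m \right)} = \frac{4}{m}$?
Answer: $-36$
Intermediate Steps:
$v = -5$ ($v = -5 + 0 = -5$)
$V = 0$ ($V = \frac{2 - 2}{1 - 5} = \frac{0}{-4} = 0 \left(- \frac{1}{4}\right) = 0$)
$\left(-9 + V\right) E{\left(-4,1 \right)} = \left(-9 + 0\right) \frac{4}{1} = - 9 \cdot 4 \cdot 1 = \left(-9\right) 4 = -36$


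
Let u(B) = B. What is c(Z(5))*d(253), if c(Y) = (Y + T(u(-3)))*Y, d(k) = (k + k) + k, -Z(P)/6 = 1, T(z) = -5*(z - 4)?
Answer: -132066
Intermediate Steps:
T(z) = 20 - 5*z (T(z) = -5*(-4 + z) = 20 - 5*z)
Z(P) = -6 (Z(P) = -6*1 = -6)
d(k) = 3*k (d(k) = 2*k + k = 3*k)
c(Y) = Y*(35 + Y) (c(Y) = (Y + (20 - 5*(-3)))*Y = (Y + (20 + 15))*Y = (Y + 35)*Y = (35 + Y)*Y = Y*(35 + Y))
c(Z(5))*d(253) = (-6*(35 - 6))*(3*253) = -6*29*759 = -174*759 = -132066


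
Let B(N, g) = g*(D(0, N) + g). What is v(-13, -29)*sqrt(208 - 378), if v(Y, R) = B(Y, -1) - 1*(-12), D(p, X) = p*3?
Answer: 13*I*sqrt(170) ≈ 169.5*I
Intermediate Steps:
D(p, X) = 3*p
B(N, g) = g**2 (B(N, g) = g*(3*0 + g) = g*(0 + g) = g*g = g**2)
v(Y, R) = 13 (v(Y, R) = (-1)**2 - 1*(-12) = 1 + 12 = 13)
v(-13, -29)*sqrt(208 - 378) = 13*sqrt(208 - 378) = 13*sqrt(-170) = 13*(I*sqrt(170)) = 13*I*sqrt(170)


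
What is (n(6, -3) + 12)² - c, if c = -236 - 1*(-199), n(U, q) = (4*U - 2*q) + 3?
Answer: 2062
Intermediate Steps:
n(U, q) = 3 - 2*q + 4*U (n(U, q) = (-2*q + 4*U) + 3 = 3 - 2*q + 4*U)
c = -37 (c = -236 + 199 = -37)
(n(6, -3) + 12)² - c = ((3 - 2*(-3) + 4*6) + 12)² - 1*(-37) = ((3 + 6 + 24) + 12)² + 37 = (33 + 12)² + 37 = 45² + 37 = 2025 + 37 = 2062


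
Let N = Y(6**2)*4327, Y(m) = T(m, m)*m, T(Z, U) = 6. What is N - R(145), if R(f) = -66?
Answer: 934698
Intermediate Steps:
Y(m) = 6*m
N = 934632 (N = (6*6**2)*4327 = (6*36)*4327 = 216*4327 = 934632)
N - R(145) = 934632 - 1*(-66) = 934632 + 66 = 934698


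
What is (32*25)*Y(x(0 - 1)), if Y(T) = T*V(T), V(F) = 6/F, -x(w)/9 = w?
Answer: 4800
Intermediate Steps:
x(w) = -9*w
Y(T) = 6 (Y(T) = T*(6/T) = 6)
(32*25)*Y(x(0 - 1)) = (32*25)*6 = 800*6 = 4800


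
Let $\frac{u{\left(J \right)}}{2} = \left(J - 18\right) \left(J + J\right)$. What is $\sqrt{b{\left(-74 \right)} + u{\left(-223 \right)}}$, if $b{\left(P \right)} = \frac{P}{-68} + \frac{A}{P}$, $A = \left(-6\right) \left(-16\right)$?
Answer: $\frac{\sqrt{340206617354}}{1258} \approx 463.65$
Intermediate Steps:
$A = 96$
$b{\left(P \right)} = \frac{96}{P} - \frac{P}{68}$ ($b{\left(P \right)} = \frac{P}{-68} + \frac{96}{P} = P \left(- \frac{1}{68}\right) + \frac{96}{P} = - \frac{P}{68} + \frac{96}{P} = \frac{96}{P} - \frac{P}{68}$)
$u{\left(J \right)} = 4 J \left(-18 + J\right)$ ($u{\left(J \right)} = 2 \left(J - 18\right) \left(J + J\right) = 2 \left(-18 + J\right) 2 J = 2 \cdot 2 J \left(-18 + J\right) = 4 J \left(-18 + J\right)$)
$\sqrt{b{\left(-74 \right)} + u{\left(-223 \right)}} = \sqrt{\left(\frac{96}{-74} - - \frac{37}{34}\right) + 4 \left(-223\right) \left(-18 - 223\right)} = \sqrt{\left(96 \left(- \frac{1}{74}\right) + \frac{37}{34}\right) + 4 \left(-223\right) \left(-241\right)} = \sqrt{\left(- \frac{48}{37} + \frac{37}{34}\right) + 214972} = \sqrt{- \frac{263}{1258} + 214972} = \sqrt{\frac{270434513}{1258}} = \frac{\sqrt{340206617354}}{1258}$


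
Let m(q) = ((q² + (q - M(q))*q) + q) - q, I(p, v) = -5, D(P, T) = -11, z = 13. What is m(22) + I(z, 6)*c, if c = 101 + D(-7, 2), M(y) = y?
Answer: 34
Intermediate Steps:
c = 90 (c = 101 - 11 = 90)
m(q) = q² (m(q) = ((q² + (q - q)*q) + q) - q = ((q² + 0*q) + q) - q = ((q² + 0) + q) - q = (q² + q) - q = (q + q²) - q = q²)
m(22) + I(z, 6)*c = 22² - 5*90 = 484 - 450 = 34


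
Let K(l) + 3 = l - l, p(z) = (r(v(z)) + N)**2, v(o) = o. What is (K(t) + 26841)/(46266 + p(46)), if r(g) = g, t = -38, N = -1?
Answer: 8946/16097 ≈ 0.55576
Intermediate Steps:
p(z) = (-1 + z)**2 (p(z) = (z - 1)**2 = (-1 + z)**2)
K(l) = -3 (K(l) = -3 + (l - l) = -3 + 0 = -3)
(K(t) + 26841)/(46266 + p(46)) = (-3 + 26841)/(46266 + (-1 + 46)**2) = 26838/(46266 + 45**2) = 26838/(46266 + 2025) = 26838/48291 = 26838*(1/48291) = 8946/16097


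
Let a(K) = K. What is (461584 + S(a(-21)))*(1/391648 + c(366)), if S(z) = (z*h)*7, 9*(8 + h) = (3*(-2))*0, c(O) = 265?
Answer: 6003542876245/48956 ≈ 1.2263e+8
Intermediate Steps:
h = -8 (h = -8 + ((3*(-2))*0)/9 = -8 + (-6*0)/9 = -8 + (⅑)*0 = -8 + 0 = -8)
S(z) = -56*z (S(z) = (z*(-8))*7 = -8*z*7 = -56*z)
(461584 + S(a(-21)))*(1/391648 + c(366)) = (461584 - 56*(-21))*(1/391648 + 265) = (461584 + 1176)*(1/391648 + 265) = 462760*(103786721/391648) = 6003542876245/48956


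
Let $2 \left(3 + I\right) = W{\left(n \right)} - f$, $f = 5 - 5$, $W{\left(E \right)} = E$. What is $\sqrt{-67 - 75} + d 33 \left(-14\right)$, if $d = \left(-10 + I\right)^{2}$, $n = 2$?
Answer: $-66528 + i \sqrt{142} \approx -66528.0 + 11.916 i$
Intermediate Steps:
$f = 0$
$I = -2$ ($I = -3 + \frac{2 - 0}{2} = -3 + \frac{2 + 0}{2} = -3 + \frac{1}{2} \cdot 2 = -3 + 1 = -2$)
$d = 144$ ($d = \left(-10 - 2\right)^{2} = \left(-12\right)^{2} = 144$)
$\sqrt{-67 - 75} + d 33 \left(-14\right) = \sqrt{-67 - 75} + 144 \cdot 33 \left(-14\right) = \sqrt{-142} + 144 \left(-462\right) = i \sqrt{142} - 66528 = -66528 + i \sqrt{142}$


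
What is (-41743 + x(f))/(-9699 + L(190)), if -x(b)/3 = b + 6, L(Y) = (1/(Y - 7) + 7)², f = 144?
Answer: 1413001377/323166287 ≈ 4.3724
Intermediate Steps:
L(Y) = (7 + 1/(-7 + Y))² (L(Y) = (1/(-7 + Y) + 7)² = (7 + 1/(-7 + Y))²)
x(b) = -18 - 3*b (x(b) = -3*(b + 6) = -3*(6 + b) = -18 - 3*b)
(-41743 + x(f))/(-9699 + L(190)) = (-41743 + (-18 - 3*144))/(-9699 + (-48 + 7*190)²/(-7 + 190)²) = (-41743 + (-18 - 432))/(-9699 + (-48 + 1330)²/183²) = (-41743 - 450)/(-9699 + 1282²*(1/33489)) = -42193/(-9699 + 1643524*(1/33489)) = -42193/(-9699 + 1643524/33489) = -42193/(-323166287/33489) = -42193*(-33489/323166287) = 1413001377/323166287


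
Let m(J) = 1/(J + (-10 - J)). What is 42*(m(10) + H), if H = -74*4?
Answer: -62181/5 ≈ -12436.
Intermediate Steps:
m(J) = -⅒ (m(J) = 1/(-10) = -⅒)
H = -296
42*(m(10) + H) = 42*(-⅒ - 296) = 42*(-2961/10) = -62181/5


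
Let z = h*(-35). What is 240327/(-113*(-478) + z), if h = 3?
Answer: 240327/53909 ≈ 4.4580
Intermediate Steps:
z = -105 (z = 3*(-35) = -105)
240327/(-113*(-478) + z) = 240327/(-113*(-478) - 105) = 240327/(54014 - 105) = 240327/53909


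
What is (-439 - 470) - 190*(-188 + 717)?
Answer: -101419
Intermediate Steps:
(-439 - 470) - 190*(-188 + 717) = -909 - 190*529 = -909 - 100510 = -101419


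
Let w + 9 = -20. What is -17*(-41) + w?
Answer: 668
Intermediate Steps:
w = -29 (w = -9 - 20 = -29)
-17*(-41) + w = -17*(-41) - 29 = 697 - 29 = 668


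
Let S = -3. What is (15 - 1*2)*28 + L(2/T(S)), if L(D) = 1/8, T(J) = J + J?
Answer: 2913/8 ≈ 364.13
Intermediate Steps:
T(J) = 2*J
L(D) = ⅛ (L(D) = 1*(⅛) = ⅛)
(15 - 1*2)*28 + L(2/T(S)) = (15 - 1*2)*28 + ⅛ = (15 - 2)*28 + ⅛ = 13*28 + ⅛ = 364 + ⅛ = 2913/8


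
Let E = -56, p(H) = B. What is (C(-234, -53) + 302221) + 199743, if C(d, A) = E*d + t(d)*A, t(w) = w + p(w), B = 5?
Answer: 527205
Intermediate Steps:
p(H) = 5
t(w) = 5 + w (t(w) = w + 5 = 5 + w)
C(d, A) = -56*d + A*(5 + d) (C(d, A) = -56*d + (5 + d)*A = -56*d + A*(5 + d))
(C(-234, -53) + 302221) + 199743 = ((-56*(-234) - 53*(5 - 234)) + 302221) + 199743 = ((13104 - 53*(-229)) + 302221) + 199743 = ((13104 + 12137) + 302221) + 199743 = (25241 + 302221) + 199743 = 327462 + 199743 = 527205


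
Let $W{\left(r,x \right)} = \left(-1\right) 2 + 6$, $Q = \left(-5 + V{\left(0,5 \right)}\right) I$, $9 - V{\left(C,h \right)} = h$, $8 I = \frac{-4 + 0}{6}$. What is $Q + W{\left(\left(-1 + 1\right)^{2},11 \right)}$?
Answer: $\frac{49}{12} \approx 4.0833$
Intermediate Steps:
$I = - \frac{1}{12}$ ($I = \frac{\left(-4 + 0\right) \frac{1}{6}}{8} = \frac{\left(-4\right) \frac{1}{6}}{8} = \frac{1}{8} \left(- \frac{2}{3}\right) = - \frac{1}{12} \approx -0.083333$)
$V{\left(C,h \right)} = 9 - h$
$Q = \frac{1}{12}$ ($Q = \left(-5 + \left(9 - 5\right)\right) \left(- \frac{1}{12}\right) = \left(-5 + 4\right) \left(- \frac{1}{12}\right) = \left(-1\right) \left(- \frac{1}{12}\right) = \frac{1}{12} \approx 0.083333$)
$W{\left(r,x \right)} = 4$ ($W{\left(r,x \right)} = -2 + 6 = 4$)
$Q + W{\left(\left(-1 + 1\right)^{2},11 \right)} = \frac{1}{12} + 4 = \frac{49}{12}$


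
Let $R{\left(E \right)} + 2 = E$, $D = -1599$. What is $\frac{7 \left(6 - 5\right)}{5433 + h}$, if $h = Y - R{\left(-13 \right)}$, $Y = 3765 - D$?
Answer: $\frac{7}{10812} \approx 0.00064743$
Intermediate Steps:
$R{\left(E \right)} = -2 + E$
$Y = 5364$ ($Y = 3765 - -1599 = 3765 + 1599 = 5364$)
$h = 5379$ ($h = 5364 - \left(-2 - 13\right) = 5364 - -15 = 5364 + 15 = 5379$)
$\frac{7 \left(6 - 5\right)}{5433 + h} = \frac{7 \left(6 - 5\right)}{5433 + 5379} = \frac{7 \left(6 - 5\right)}{10812} = 7 \cdot 1 \cdot \frac{1}{10812} = 7 \cdot \frac{1}{10812} = \frac{7}{10812}$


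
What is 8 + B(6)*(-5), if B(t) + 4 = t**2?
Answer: -152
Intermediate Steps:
B(t) = -4 + t**2
8 + B(6)*(-5) = 8 + (-4 + 6**2)*(-5) = 8 + (-4 + 36)*(-5) = 8 + 32*(-5) = 8 - 160 = -152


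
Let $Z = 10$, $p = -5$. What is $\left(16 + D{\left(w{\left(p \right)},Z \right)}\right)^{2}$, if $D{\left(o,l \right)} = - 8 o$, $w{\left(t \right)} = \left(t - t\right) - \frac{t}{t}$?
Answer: $576$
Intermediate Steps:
$w{\left(t \right)} = -1$ ($w{\left(t \right)} = 0 - 1 = -1$)
$\left(16 + D{\left(w{\left(p \right)},Z \right)}\right)^{2} = \left(16 - -8\right)^{2} = \left(16 + 8\right)^{2} = 24^{2} = 576$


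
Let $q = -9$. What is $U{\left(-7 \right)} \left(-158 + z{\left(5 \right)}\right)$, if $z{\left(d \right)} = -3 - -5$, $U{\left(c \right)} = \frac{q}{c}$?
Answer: $- \frac{1404}{7} \approx -200.57$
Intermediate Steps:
$U{\left(c \right)} = - \frac{9}{c}$
$z{\left(d \right)} = 2$ ($z{\left(d \right)} = -3 + 5 = 2$)
$U{\left(-7 \right)} \left(-158 + z{\left(5 \right)}\right) = - \frac{9}{-7} \left(-158 + 2\right) = \left(-9\right) \left(- \frac{1}{7}\right) \left(-156\right) = \frac{9}{7} \left(-156\right) = - \frac{1404}{7}$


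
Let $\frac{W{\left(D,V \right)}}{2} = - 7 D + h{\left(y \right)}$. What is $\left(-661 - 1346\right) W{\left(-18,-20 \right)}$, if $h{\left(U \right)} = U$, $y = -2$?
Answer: $-497736$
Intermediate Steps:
$W{\left(D,V \right)} = -4 - 14 D$ ($W{\left(D,V \right)} = 2 \left(- 7 D - 2\right) = 2 \left(-2 - 7 D\right) = -4 - 14 D$)
$\left(-661 - 1346\right) W{\left(-18,-20 \right)} = \left(-661 - 1346\right) \left(-4 - -252\right) = - 2007 \left(-4 + 252\right) = \left(-2007\right) 248 = -497736$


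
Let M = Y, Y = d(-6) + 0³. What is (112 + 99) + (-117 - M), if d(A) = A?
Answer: 100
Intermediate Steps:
Y = -6 (Y = -6 + 0³ = -6 + 0 = -6)
M = -6
(112 + 99) + (-117 - M) = (112 + 99) + (-117 - 1*(-6)) = 211 + (-117 + 6) = 211 - 111 = 100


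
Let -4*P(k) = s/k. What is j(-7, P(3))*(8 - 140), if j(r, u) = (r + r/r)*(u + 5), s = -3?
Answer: 4158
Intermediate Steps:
P(k) = 3/(4*k) (P(k) = -(-3)/(4*k) = 3/(4*k))
j(r, u) = (1 + r)*(5 + u) (j(r, u) = (r + 1)*(5 + u) = (1 + r)*(5 + u))
j(-7, P(3))*(8 - 140) = (5 + (¾)/3 + 5*(-7) - 21/(4*3))*(8 - 140) = (5 + (¾)*(⅓) - 35 - 21/(4*3))*(-132) = (5 + ¼ - 35 - 7*¼)*(-132) = (5 + ¼ - 35 - 7/4)*(-132) = -63/2*(-132) = 4158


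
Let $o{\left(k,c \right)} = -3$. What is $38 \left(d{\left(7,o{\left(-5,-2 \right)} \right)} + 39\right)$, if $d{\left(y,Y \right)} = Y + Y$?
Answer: $1254$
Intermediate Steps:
$d{\left(y,Y \right)} = 2 Y$
$38 \left(d{\left(7,o{\left(-5,-2 \right)} \right)} + 39\right) = 38 \left(2 \left(-3\right) + 39\right) = 38 \left(-6 + 39\right) = 38 \cdot 33 = 1254$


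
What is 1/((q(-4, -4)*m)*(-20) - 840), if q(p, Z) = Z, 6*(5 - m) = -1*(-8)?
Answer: -3/1640 ≈ -0.0018293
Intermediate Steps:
m = 11/3 (m = 5 - (-1)*(-8)/6 = 5 - ⅙*8 = 5 - 4/3 = 11/3 ≈ 3.6667)
1/((q(-4, -4)*m)*(-20) - 840) = 1/(-4*11/3*(-20) - 840) = 1/(-44/3*(-20) - 840) = 1/(880/3 - 840) = 1/(-1640/3) = -3/1640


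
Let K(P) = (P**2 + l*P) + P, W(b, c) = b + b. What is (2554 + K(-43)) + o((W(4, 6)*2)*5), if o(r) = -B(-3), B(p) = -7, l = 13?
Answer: 3808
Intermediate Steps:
W(b, c) = 2*b
o(r) = 7 (o(r) = -1*(-7) = 7)
K(P) = P**2 + 14*P (K(P) = (P**2 + 13*P) + P = P**2 + 14*P)
(2554 + K(-43)) + o((W(4, 6)*2)*5) = (2554 - 43*(14 - 43)) + 7 = (2554 - 43*(-29)) + 7 = (2554 + 1247) + 7 = 3801 + 7 = 3808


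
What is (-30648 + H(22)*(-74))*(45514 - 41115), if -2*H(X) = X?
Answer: -131239766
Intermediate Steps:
H(X) = -X/2
(-30648 + H(22)*(-74))*(45514 - 41115) = (-30648 - ½*22*(-74))*(45514 - 41115) = (-30648 - 11*(-74))*4399 = (-30648 + 814)*4399 = -29834*4399 = -131239766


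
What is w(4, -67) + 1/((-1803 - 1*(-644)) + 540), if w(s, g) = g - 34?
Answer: -62520/619 ≈ -101.00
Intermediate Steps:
w(s, g) = -34 + g
w(4, -67) + 1/((-1803 - 1*(-644)) + 540) = (-34 - 67) + 1/((-1803 - 1*(-644)) + 540) = -101 + 1/((-1803 + 644) + 540) = -101 + 1/(-1159 + 540) = -101 + 1/(-619) = -101 - 1/619 = -62520/619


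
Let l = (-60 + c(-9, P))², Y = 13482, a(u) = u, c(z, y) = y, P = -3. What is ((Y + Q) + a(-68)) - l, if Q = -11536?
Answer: -2091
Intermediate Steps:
l = 3969 (l = (-60 - 3)² = (-63)² = 3969)
((Y + Q) + a(-68)) - l = ((13482 - 11536) - 68) - 1*3969 = (1946 - 68) - 3969 = 1878 - 3969 = -2091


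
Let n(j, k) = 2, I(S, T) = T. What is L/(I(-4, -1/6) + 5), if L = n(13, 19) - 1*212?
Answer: -1260/29 ≈ -43.448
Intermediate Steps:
L = -210 (L = 2 - 1*212 = 2 - 212 = -210)
L/(I(-4, -1/6) + 5) = -210/(-1/6 + 5) = -210/(-1*⅙ + 5) = -210/(-⅙ + 5) = -210/29/6 = -210*6/29 = -1260/29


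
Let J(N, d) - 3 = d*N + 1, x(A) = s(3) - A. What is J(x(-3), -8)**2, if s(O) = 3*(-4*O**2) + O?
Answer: 672400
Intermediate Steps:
s(O) = O - 12*O**2 (s(O) = -12*O**2 + O = O - 12*O**2)
x(A) = -105 - A (x(A) = 3*(1 - 12*3) - A = 3*(1 - 36) - A = 3*(-35) - A = -105 - A)
J(N, d) = 4 + N*d (J(N, d) = 3 + (d*N + 1) = 3 + (N*d + 1) = 3 + (1 + N*d) = 4 + N*d)
J(x(-3), -8)**2 = (4 + (-105 - 1*(-3))*(-8))**2 = (4 + (-105 + 3)*(-8))**2 = (4 - 102*(-8))**2 = (4 + 816)**2 = 820**2 = 672400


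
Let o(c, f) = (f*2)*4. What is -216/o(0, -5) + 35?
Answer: 202/5 ≈ 40.400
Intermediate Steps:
o(c, f) = 8*f (o(c, f) = (2*f)*4 = 8*f)
-216/o(0, -5) + 35 = -216/(8*(-5)) + 35 = -216/(-40) + 35 = -216*(-1)/40 + 35 = -9*(-⅗) + 35 = 27/5 + 35 = 202/5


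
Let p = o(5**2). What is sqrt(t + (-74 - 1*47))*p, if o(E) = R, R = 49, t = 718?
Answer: 49*sqrt(597) ≈ 1197.2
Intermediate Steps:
o(E) = 49
p = 49
sqrt(t + (-74 - 1*47))*p = sqrt(718 + (-74 - 1*47))*49 = sqrt(718 + (-74 - 47))*49 = sqrt(718 - 121)*49 = sqrt(597)*49 = 49*sqrt(597)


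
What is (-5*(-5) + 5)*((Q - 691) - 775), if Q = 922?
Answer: -16320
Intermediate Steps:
(-5*(-5) + 5)*((Q - 691) - 775) = (-5*(-5) + 5)*((922 - 691) - 775) = (25 + 5)*(231 - 775) = 30*(-544) = -16320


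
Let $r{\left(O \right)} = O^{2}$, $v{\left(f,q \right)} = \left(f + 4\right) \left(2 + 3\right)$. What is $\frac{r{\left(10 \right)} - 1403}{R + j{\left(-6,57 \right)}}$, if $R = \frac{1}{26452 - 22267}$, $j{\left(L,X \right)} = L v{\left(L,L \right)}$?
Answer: $- \frac{5453055}{251101} \approx -21.717$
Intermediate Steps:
$v{\left(f,q \right)} = 20 + 5 f$ ($v{\left(f,q \right)} = \left(4 + f\right) 5 = 20 + 5 f$)
$j{\left(L,X \right)} = L \left(20 + 5 L\right)$
$R = \frac{1}{4185} \approx 0.00023895$
$\frac{r{\left(10 \right)} - 1403}{R + j{\left(-6,57 \right)}} = \frac{10^{2} - 1403}{\frac{1}{4185} + 5 \left(-6\right) \left(4 - 6\right)} = \frac{100 - 1403}{\frac{1}{4185} + 5 \left(-6\right) \left(-2\right)} = - \frac{1303}{\frac{1}{4185} + 60} = - \frac{1303}{\frac{251101}{4185}} = \left(-1303\right) \frac{4185}{251101} = - \frac{5453055}{251101}$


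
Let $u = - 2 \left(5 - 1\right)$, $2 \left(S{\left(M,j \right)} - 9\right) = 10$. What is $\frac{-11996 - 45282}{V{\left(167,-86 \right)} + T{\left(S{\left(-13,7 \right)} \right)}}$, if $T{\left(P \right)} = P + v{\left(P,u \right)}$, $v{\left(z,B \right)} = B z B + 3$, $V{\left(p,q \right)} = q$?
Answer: $- \frac{57278}{827} \approx -69.26$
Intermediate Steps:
$S{\left(M,j \right)} = 14$ ($S{\left(M,j \right)} = 9 + \frac{1}{2} \cdot 10 = 9 + 5 = 14$)
$u = -8$ ($u = \left(-2\right) 4 = -8$)
$v{\left(z,B \right)} = 3 + z B^{2}$ ($v{\left(z,B \right)} = z B^{2} + 3 = 3 + z B^{2}$)
$T{\left(P \right)} = 3 + 65 P$ ($T{\left(P \right)} = P + \left(3 + P \left(-8\right)^{2}\right) = P + \left(3 + P 64\right) = P + \left(3 + 64 P\right) = 3 + 65 P$)
$\frac{-11996 - 45282}{V{\left(167,-86 \right)} + T{\left(S{\left(-13,7 \right)} \right)}} = \frac{-11996 - 45282}{-86 + \left(3 + 65 \cdot 14\right)} = - \frac{57278}{-86 + \left(3 + 910\right)} = - \frac{57278}{-86 + 913} = - \frac{57278}{827}$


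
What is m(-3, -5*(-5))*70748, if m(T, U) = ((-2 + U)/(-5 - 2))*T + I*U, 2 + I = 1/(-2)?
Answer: -26070638/7 ≈ -3.7244e+6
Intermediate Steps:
I = -5/2 (I = -2 + 1/(-2) = -2 - ½ = -5/2 ≈ -2.5000)
m(T, U) = -5*U/2 + T*(2/7 - U/7) (m(T, U) = ((-2 + U)/(-5 - 2))*T - 5*U/2 = ((-2 + U)/(-7))*T - 5*U/2 = ((-2 + U)*(-⅐))*T - 5*U/2 = (2/7 - U/7)*T - 5*U/2 = T*(2/7 - U/7) - 5*U/2 = -5*U/2 + T*(2/7 - U/7))
m(-3, -5*(-5))*70748 = (-(-25)*(-5)/2 + (2/7)*(-3) - ⅐*(-3)*(-5*(-5)))*70748 = (-5/2*25 - 6/7 - ⅐*(-3)*25)*70748 = (-125/2 - 6/7 + 75/7)*70748 = -737/14*70748 = -26070638/7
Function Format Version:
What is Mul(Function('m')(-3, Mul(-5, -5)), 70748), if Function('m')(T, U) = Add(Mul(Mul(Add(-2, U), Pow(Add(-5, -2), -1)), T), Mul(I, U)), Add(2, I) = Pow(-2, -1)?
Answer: Rational(-26070638, 7) ≈ -3.7244e+6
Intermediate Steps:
I = Rational(-5, 2) (I = Add(-2, Pow(-2, -1)) = Add(-2, Rational(-1, 2)) = Rational(-5, 2) ≈ -2.5000)
Function('m')(T, U) = Add(Mul(Rational(-5, 2), U), Mul(T, Add(Rational(2, 7), Mul(Rational(-1, 7), U)))) (Function('m')(T, U) = Add(Mul(Mul(Add(-2, U), Pow(Add(-5, -2), -1)), T), Mul(Rational(-5, 2), U)) = Add(Mul(Mul(Add(-2, U), Pow(-7, -1)), T), Mul(Rational(-5, 2), U)) = Add(Mul(Mul(Add(-2, U), Rational(-1, 7)), T), Mul(Rational(-5, 2), U)) = Add(Mul(Add(Rational(2, 7), Mul(Rational(-1, 7), U)), T), Mul(Rational(-5, 2), U)) = Add(Mul(T, Add(Rational(2, 7), Mul(Rational(-1, 7), U))), Mul(Rational(-5, 2), U)) = Add(Mul(Rational(-5, 2), U), Mul(T, Add(Rational(2, 7), Mul(Rational(-1, 7), U)))))
Mul(Function('m')(-3, Mul(-5, -5)), 70748) = Mul(Add(Mul(Rational(-5, 2), Mul(-5, -5)), Mul(Rational(2, 7), -3), Mul(Rational(-1, 7), -3, Mul(-5, -5))), 70748) = Mul(Add(Mul(Rational(-5, 2), 25), Rational(-6, 7), Mul(Rational(-1, 7), -3, 25)), 70748) = Mul(Add(Rational(-125, 2), Rational(-6, 7), Rational(75, 7)), 70748) = Mul(Rational(-737, 14), 70748) = Rational(-26070638, 7)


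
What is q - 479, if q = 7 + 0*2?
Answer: -472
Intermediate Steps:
q = 7 (q = 7 + 0 = 7)
q - 479 = 7 - 479 = -472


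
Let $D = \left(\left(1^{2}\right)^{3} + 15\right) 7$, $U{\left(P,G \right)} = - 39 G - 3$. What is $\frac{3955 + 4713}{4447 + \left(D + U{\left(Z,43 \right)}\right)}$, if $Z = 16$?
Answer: $\frac{8668}{2879} \approx 3.0108$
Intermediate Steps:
$U{\left(P,G \right)} = -3 - 39 G$
$D = 112$ ($D = \left(1^{3} + 15\right) 7 = \left(1 + 15\right) 7 = 16 \cdot 7 = 112$)
$\frac{3955 + 4713}{4447 + \left(D + U{\left(Z,43 \right)}\right)} = \frac{3955 + 4713}{4447 + \left(112 - 1680\right)} = \frac{8668}{4447 + \left(112 - 1680\right)} = \frac{8668}{4447 - 1568} = \frac{8668}{2879}$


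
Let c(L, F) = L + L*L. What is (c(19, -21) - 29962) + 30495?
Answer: 913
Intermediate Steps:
c(L, F) = L + L**2
(c(19, -21) - 29962) + 30495 = (19*(1 + 19) - 29962) + 30495 = (19*20 - 29962) + 30495 = (380 - 29962) + 30495 = -29582 + 30495 = 913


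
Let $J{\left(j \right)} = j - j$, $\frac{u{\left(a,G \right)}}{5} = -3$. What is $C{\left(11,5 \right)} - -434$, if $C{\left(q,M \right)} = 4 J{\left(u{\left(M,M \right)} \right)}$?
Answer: $434$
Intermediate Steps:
$u{\left(a,G \right)} = -15$ ($u{\left(a,G \right)} = 5 \left(-3\right) = -15$)
$J{\left(j \right)} = 0$
$C{\left(q,M \right)} = 0$ ($C{\left(q,M \right)} = 4 \cdot 0 = 0$)
$C{\left(11,5 \right)} - -434 = 0 - -434 = 0 + 434 = 434$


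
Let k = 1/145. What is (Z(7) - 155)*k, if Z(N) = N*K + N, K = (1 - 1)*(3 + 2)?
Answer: -148/145 ≈ -1.0207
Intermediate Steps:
K = 0 (K = 0*5 = 0)
k = 1/145 ≈ 0.0068966
Z(N) = N (Z(N) = N*0 + N = 0 + N = N)
(Z(7) - 155)*k = (7 - 155)*(1/145) = -148*1/145 = -148/145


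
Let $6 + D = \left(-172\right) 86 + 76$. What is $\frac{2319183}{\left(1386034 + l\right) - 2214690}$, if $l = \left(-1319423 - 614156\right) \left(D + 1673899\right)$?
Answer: $- \frac{2319183}{3208150633139} \approx -7.229 \cdot 10^{-7}$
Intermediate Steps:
$D = -14722$ ($D = -6 + \left(\left(-172\right) 86 + 76\right) = -6 + \left(-14792 + 76\right) = -6 - 14716 = -14722$)
$l = -3208149804483$ ($l = \left(-1319423 - 614156\right) \left(-14722 + 1673899\right) = \left(-1933579\right) 1659177 = -3208149804483$)
$\frac{2319183}{\left(1386034 + l\right) - 2214690} = \frac{2319183}{\left(1386034 - 3208149804483\right) - 2214690} = \frac{2319183}{-3208148418449 - 2214690} = \frac{2319183}{-3208150633139} = 2319183 \left(- \frac{1}{3208150633139}\right) = - \frac{2319183}{3208150633139}$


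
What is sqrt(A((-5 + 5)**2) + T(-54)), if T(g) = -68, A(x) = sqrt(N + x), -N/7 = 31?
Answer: sqrt(-68 + I*sqrt(217)) ≈ 0.88806 + 8.2939*I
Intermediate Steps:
N = -217 (N = -7*31 = -217)
A(x) = sqrt(-217 + x)
sqrt(A((-5 + 5)**2) + T(-54)) = sqrt(sqrt(-217 + (-5 + 5)**2) - 68) = sqrt(sqrt(-217 + 0**2) - 68) = sqrt(sqrt(-217 + 0) - 68) = sqrt(sqrt(-217) - 68) = sqrt(I*sqrt(217) - 68) = sqrt(-68 + I*sqrt(217))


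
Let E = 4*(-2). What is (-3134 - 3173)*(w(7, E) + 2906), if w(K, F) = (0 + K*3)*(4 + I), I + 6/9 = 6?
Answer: -19564314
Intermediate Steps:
I = 16/3 (I = -⅔ + 6 = 16/3 ≈ 5.3333)
E = -8
w(K, F) = 28*K (w(K, F) = (0 + K*3)*(4 + 16/3) = (0 + 3*K)*(28/3) = (3*K)*(28/3) = 28*K)
(-3134 - 3173)*(w(7, E) + 2906) = (-3134 - 3173)*(28*7 + 2906) = -6307*(196 + 2906) = -6307*3102 = -19564314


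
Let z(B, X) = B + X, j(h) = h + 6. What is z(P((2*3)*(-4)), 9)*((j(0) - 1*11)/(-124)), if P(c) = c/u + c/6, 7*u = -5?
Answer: 193/124 ≈ 1.5565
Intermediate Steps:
j(h) = 6 + h
u = -5/7 (u = (⅐)*(-5) = -5/7 ≈ -0.71429)
P(c) = -37*c/30 (P(c) = c/(-5/7) + c/6 = c*(-7/5) + c*(⅙) = -7*c/5 + c/6 = -37*c/30)
z(P((2*3)*(-4)), 9)*((j(0) - 1*11)/(-124)) = (-37*2*3*(-4)/30 + 9)*(((6 + 0) - 1*11)/(-124)) = (-37*(-4)/5 + 9)*((6 - 11)*(-1/124)) = (-37/30*(-24) + 9)*(-5*(-1/124)) = (148/5 + 9)*(5/124) = (193/5)*(5/124) = 193/124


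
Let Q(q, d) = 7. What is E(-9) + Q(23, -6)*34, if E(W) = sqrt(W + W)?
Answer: 238 + 3*I*sqrt(2) ≈ 238.0 + 4.2426*I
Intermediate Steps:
E(W) = sqrt(2)*sqrt(W) (E(W) = sqrt(2*W) = sqrt(2)*sqrt(W))
E(-9) + Q(23, -6)*34 = sqrt(2)*sqrt(-9) + 7*34 = sqrt(2)*(3*I) + 238 = 3*I*sqrt(2) + 238 = 238 + 3*I*sqrt(2)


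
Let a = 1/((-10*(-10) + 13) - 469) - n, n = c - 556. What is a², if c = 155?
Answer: 20378990025/126736 ≈ 1.6080e+5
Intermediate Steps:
n = -401 (n = 155 - 556 = -401)
a = 142755/356 (a = 1/((-10*(-10) + 13) - 469) - 1*(-401) = 1/((100 + 13) - 469) + 401 = 1/(113 - 469) + 401 = 1/(-356) + 401 = -1/356 + 401 = 142755/356 ≈ 401.00)
a² = (142755/356)² = 20378990025/126736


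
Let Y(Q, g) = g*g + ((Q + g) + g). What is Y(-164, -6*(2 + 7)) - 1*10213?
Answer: -7569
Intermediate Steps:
Y(Q, g) = Q + g² + 2*g (Y(Q, g) = g² + (Q + 2*g) = Q + g² + 2*g)
Y(-164, -6*(2 + 7)) - 1*10213 = (-164 + (-6*(2 + 7))² + 2*(-6*(2 + 7))) - 1*10213 = (-164 + (-6*9)² + 2*(-6*9)) - 10213 = (-164 + (-54)² + 2*(-54)) - 10213 = (-164 + 2916 - 108) - 10213 = 2644 - 10213 = -7569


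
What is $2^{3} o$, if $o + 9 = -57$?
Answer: $-528$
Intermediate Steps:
$o = -66$ ($o = -9 - 57 = -66$)
$2^{3} o = 2^{3} \left(-66\right) = 8 \left(-66\right) = -528$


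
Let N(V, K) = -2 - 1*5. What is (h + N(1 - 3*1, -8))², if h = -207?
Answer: 45796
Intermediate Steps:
N(V, K) = -7 (N(V, K) = -2 - 5 = -7)
(h + N(1 - 3*1, -8))² = (-207 - 7)² = (-214)² = 45796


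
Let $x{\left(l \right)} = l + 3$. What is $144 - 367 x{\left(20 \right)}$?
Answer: $-8297$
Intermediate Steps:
$x{\left(l \right)} = 3 + l$
$144 - 367 x{\left(20 \right)} = 144 - 367 \left(3 + 20\right) = 144 - 8441 = -8297$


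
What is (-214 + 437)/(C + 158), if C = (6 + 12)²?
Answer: 223/482 ≈ 0.46266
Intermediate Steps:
C = 324 (C = 18² = 324)
(-214 + 437)/(C + 158) = (-214 + 437)/(324 + 158) = 223/482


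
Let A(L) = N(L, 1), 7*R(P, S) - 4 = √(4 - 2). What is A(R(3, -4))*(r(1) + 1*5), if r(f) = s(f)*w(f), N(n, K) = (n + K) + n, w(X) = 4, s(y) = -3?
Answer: -15 - 2*√2 ≈ -17.828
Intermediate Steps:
R(P, S) = 4/7 + √2/7 (R(P, S) = 4/7 + √(4 - 2)/7 = 4/7 + √2/7)
N(n, K) = K + 2*n (N(n, K) = (K + n) + n = K + 2*n)
A(L) = 1 + 2*L
r(f) = -12 (r(f) = -3*4 = -12)
A(R(3, -4))*(r(1) + 1*5) = (1 + 2*(4/7 + √2/7))*(-12 + 1*5) = (1 + (8/7 + 2*√2/7))*(-12 + 5) = (15/7 + 2*√2/7)*(-7) = -15 - 2*√2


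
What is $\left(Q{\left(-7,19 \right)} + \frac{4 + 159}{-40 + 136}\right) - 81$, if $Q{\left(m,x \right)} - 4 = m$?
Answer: $- \frac{7901}{96} \approx -82.302$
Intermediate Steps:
$Q{\left(m,x \right)} = 4 + m$
$\left(Q{\left(-7,19 \right)} + \frac{4 + 159}{-40 + 136}\right) - 81 = \left(\left(4 - 7\right) + \frac{4 + 159}{-40 + 136}\right) - 81 = \left(-3 + \frac{163}{96}\right) - 81 = - \frac{125}{96} - 81 = - \frac{7901}{96}$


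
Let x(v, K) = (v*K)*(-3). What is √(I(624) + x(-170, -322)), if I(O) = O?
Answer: 2*I*√40899 ≈ 404.47*I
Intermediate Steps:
x(v, K) = -3*K*v (x(v, K) = (K*v)*(-3) = -3*K*v)
√(I(624) + x(-170, -322)) = √(624 - 3*(-322)*(-170)) = √(624 - 164220) = √(-163596) = 2*I*√40899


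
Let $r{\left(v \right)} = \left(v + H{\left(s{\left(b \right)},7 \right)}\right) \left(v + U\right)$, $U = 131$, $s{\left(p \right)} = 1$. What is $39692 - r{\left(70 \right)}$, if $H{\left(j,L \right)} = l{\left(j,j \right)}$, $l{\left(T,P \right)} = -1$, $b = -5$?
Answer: $25823$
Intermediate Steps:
$H{\left(j,L \right)} = -1$
$r{\left(v \right)} = \left(-1 + v\right) \left(131 + v\right)$ ($r{\left(v \right)} = \left(v - 1\right) \left(v + 131\right) = \left(-1 + v\right) \left(131 + v\right)$)
$39692 - r{\left(70 \right)} = 39692 - \left(-131 + 70^{2} + 130 \cdot 70\right) = 39692 - \left(-131 + 4900 + 9100\right) = 39692 - 13869 = 25823$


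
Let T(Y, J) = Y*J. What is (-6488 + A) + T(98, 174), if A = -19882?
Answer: -9318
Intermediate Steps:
T(Y, J) = J*Y
(-6488 + A) + T(98, 174) = (-6488 - 19882) + 174*98 = -26370 + 17052 = -9318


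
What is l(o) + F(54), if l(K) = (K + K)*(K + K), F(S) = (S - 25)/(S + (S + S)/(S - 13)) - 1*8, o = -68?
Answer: 42930325/2322 ≈ 18489.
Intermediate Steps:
F(S) = -8 + (-25 + S)/(S + 2*S/(-13 + S)) (F(S) = (-25 + S)/(S + (2*S)/(-13 + S)) - 8 = (-25 + S)/(S + 2*S/(-13 + S)) - 8 = -8 + (-25 + S)/(S + 2*S/(-13 + S)))
l(K) = 4*K**2 (l(K) = (2*K)*(2*K) = 4*K**2)
l(o) + F(54) = 4*(-68)**2 + (325 - 7*54**2 + 50*54)/(54*(-11 + 54)) = 4*4624 + (1/54)*(325 - 7*2916 + 2700)/43 = 18496 + (1/54)*(1/43)*(325 - 20412 + 2700) = 18496 + (1/54)*(1/43)*(-17387) = 18496 - 17387/2322 = 42930325/2322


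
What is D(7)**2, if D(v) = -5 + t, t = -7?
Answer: 144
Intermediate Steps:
D(v) = -12 (D(v) = -5 - 7 = -12)
D(7)**2 = (-12)**2 = 144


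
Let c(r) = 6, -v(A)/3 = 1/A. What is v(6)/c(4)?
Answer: -1/12 ≈ -0.083333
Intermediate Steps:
v(A) = -3/A
v(6)/c(4) = -3/6/6 = -3*⅙*(⅙) = -½*⅙ = -1/12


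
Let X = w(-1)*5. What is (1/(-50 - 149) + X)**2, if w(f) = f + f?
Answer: 3964081/39601 ≈ 100.10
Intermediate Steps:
w(f) = 2*f
X = -10 (X = (2*(-1))*5 = -2*5 = -10)
(1/(-50 - 149) + X)**2 = (1/(-50 - 149) - 10)**2 = (1/(-199) - 10)**2 = (-1/199 - 10)**2 = (-1991/199)**2 = 3964081/39601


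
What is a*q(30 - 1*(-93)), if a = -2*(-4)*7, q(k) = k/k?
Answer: 56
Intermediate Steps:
q(k) = 1
a = 56 (a = 8*7 = 56)
a*q(30 - 1*(-93)) = 56*1 = 56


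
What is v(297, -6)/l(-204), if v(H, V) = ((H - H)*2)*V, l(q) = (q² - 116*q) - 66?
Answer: 0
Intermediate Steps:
l(q) = -66 + q² - 116*q
v(H, V) = 0 (v(H, V) = (0*2)*V = 0*V = 0)
v(297, -6)/l(-204) = 0/(-66 + (-204)² - 116*(-204)) = 0/(-66 + 41616 + 23664) = 0/65214 = 0*(1/65214) = 0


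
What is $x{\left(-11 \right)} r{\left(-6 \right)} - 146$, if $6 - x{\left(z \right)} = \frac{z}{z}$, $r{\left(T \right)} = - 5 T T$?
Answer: $-1046$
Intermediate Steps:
$r{\left(T \right)} = - 5 T^{2}$
$x{\left(z \right)} = 5$ ($x{\left(z \right)} = 6 - \frac{z}{z} = 6 - 1 = 5$)
$x{\left(-11 \right)} r{\left(-6 \right)} - 146 = 5 \left(- 5 \left(-6\right)^{2}\right) - 146 = 5 \left(\left(-5\right) 36\right) - 146 = 5 \left(-180\right) - 146 = -900 - 146 = -1046$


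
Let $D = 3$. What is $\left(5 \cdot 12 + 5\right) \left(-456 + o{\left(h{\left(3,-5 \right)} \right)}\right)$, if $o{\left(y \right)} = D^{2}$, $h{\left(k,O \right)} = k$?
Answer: $-29055$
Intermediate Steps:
$o{\left(y \right)} = 9$ ($o{\left(y \right)} = 3^{2} = 9$)
$\left(5 \cdot 12 + 5\right) \left(-456 + o{\left(h{\left(3,-5 \right)} \right)}\right) = \left(5 \cdot 12 + 5\right) \left(-456 + 9\right) = \left(60 + 5\right) \left(-447\right) = 65 \left(-447\right) = -29055$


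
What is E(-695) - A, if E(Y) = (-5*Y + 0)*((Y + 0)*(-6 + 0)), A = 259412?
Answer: 14231338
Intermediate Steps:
E(Y) = 30*Y² (E(Y) = (-5*Y)*(Y*(-6)) = (-5*Y)*(-6*Y) = 30*Y²)
E(-695) - A = 30*(-695)² - 1*259412 = 30*483025 - 259412 = 14490750 - 259412 = 14231338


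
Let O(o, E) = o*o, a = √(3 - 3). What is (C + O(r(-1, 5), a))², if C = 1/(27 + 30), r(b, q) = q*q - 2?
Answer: 909263716/3249 ≈ 2.7986e+5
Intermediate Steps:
r(b, q) = -2 + q² (r(b, q) = q² - 2 = -2 + q²)
a = 0 (a = √0 = 0)
O(o, E) = o²
C = 1/57 ≈ 0.017544
(C + O(r(-1, 5), a))² = (1/57 + (-2 + 5²)²)² = (1/57 + (-2 + 25)²)² = (1/57 + 23²)² = (1/57 + 529)² = (30154/57)² = 909263716/3249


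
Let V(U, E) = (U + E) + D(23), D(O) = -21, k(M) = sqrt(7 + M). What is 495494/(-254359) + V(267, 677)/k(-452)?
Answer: -17086/8771 - 923*I*sqrt(445)/445 ≈ -1.948 - 43.754*I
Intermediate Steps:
V(U, E) = -21 + E + U (V(U, E) = (U + E) - 21 = (E + U) - 21 = -21 + E + U)
495494/(-254359) + V(267, 677)/k(-452) = 495494/(-254359) + (-21 + 677 + 267)/(sqrt(7 - 452)) = 495494*(-1/254359) + 923/(sqrt(-445)) = -17086/8771 + 923/((I*sqrt(445))) = -17086/8771 + 923*(-I*sqrt(445)/445) = -17086/8771 - 923*I*sqrt(445)/445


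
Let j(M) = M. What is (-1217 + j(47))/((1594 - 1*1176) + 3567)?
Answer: -234/797 ≈ -0.29360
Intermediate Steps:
(-1217 + j(47))/((1594 - 1*1176) + 3567) = (-1217 + 47)/((1594 - 1*1176) + 3567) = -1170/((1594 - 1176) + 3567) = -1170/(418 + 3567) = -1170/3985 = -1170*1/3985 = -234/797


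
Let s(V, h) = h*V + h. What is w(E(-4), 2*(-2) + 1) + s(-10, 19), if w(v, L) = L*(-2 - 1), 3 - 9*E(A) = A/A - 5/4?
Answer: -162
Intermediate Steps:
E(A) = 13/36 (E(A) = ⅓ - (A/A - 5/4)/9 = ⅓ - (1 - 5*¼)/9 = ⅓ - (1 - 5/4)/9 = ⅓ - ⅑*(-¼) = ⅓ + 1/36 = 13/36)
w(v, L) = -3*L (w(v, L) = L*(-3) = -3*L)
s(V, h) = h + V*h (s(V, h) = V*h + h = h + V*h)
w(E(-4), 2*(-2) + 1) + s(-10, 19) = -3*(2*(-2) + 1) + 19*(1 - 10) = -3*(-4 + 1) + 19*(-9) = -3*(-3) - 171 = 9 - 171 = -162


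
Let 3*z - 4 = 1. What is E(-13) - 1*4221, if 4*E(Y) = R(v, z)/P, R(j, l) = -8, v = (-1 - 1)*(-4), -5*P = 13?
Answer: -54863/13 ≈ -4220.2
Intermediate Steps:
z = 5/3 (z = 4/3 + (1/3)*1 = 4/3 + 1/3 = 5/3 ≈ 1.6667)
P = -13/5 (P = -1/5*13 = -13/5 ≈ -2.6000)
v = 8 (v = -2*(-4) = 8)
E(Y) = 10/13 (E(Y) = (-8/(-13/5))/4 = (-8*(-5/13))/4 = (1/4)*(40/13) = 10/13)
E(-13) - 1*4221 = 10/13 - 1*4221 = 10/13 - 4221 = -54863/13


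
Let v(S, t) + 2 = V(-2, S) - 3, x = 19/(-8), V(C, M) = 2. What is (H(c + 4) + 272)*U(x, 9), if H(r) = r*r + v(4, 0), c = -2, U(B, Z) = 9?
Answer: 2457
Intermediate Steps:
x = -19/8 (x = 19*(-⅛) = -19/8 ≈ -2.3750)
v(S, t) = -3 (v(S, t) = -2 + (2 - 3) = -2 - 1 = -3)
H(r) = -3 + r² (H(r) = r*r - 3 = r² - 3 = -3 + r²)
(H(c + 4) + 272)*U(x, 9) = ((-3 + (-2 + 4)²) + 272)*9 = ((-3 + 2²) + 272)*9 = ((-3 + 4) + 272)*9 = (1 + 272)*9 = 273*9 = 2457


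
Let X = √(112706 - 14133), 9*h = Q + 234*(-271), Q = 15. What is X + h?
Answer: -21133/3 + √98573 ≈ -6730.4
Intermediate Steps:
h = -21133/3 (h = (15 + 234*(-271))/9 = (15 - 63414)/9 = (⅑)*(-63399) = -21133/3 ≈ -7044.3)
X = √98573 ≈ 313.96
X + h = √98573 - 21133/3 = -21133/3 + √98573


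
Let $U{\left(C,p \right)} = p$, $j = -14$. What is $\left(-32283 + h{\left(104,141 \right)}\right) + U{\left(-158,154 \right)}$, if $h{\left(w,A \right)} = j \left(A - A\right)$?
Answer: $-32129$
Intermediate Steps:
$h{\left(w,A \right)} = 0$ ($h{\left(w,A \right)} = - 14 \left(A - A\right) = \left(-14\right) 0 = 0$)
$\left(-32283 + h{\left(104,141 \right)}\right) + U{\left(-158,154 \right)} = \left(-32283 + 0\right) + 154 = -32283 + 154 = -32129$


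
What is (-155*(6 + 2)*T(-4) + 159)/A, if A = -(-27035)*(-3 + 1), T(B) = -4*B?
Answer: 19681/54070 ≈ 0.36399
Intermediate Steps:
A = -54070 (A = -(-27035)*(-2) = -5407*10 = -54070)
(-155*(6 + 2)*T(-4) + 159)/A = (-155*(6 + 2)*(-4*(-4)) + 159)/(-54070) = (-1240*16 + 159)*(-1/54070) = (-155*128 + 159)*(-1/54070) = (-19840 + 159)*(-1/54070) = -19681*(-1/54070) = 19681/54070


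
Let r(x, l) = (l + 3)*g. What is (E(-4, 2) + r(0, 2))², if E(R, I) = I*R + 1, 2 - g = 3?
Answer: 144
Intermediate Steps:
g = -1 (g = 2 - 1*3 = 2 - 3 = -1)
r(x, l) = -3 - l (r(x, l) = (l + 3)*(-1) = (3 + l)*(-1) = -3 - l)
E(R, I) = 1 + I*R
(E(-4, 2) + r(0, 2))² = ((1 + 2*(-4)) + (-3 - 1*2))² = ((1 - 8) + (-3 - 2))² = (-7 - 5)² = (-12)² = 144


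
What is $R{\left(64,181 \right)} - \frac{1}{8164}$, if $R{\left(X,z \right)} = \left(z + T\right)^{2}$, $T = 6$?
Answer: $\frac{285486915}{8164} \approx 34969.0$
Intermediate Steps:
$R{\left(X,z \right)} = \left(6 + z\right)^{2}$ ($R{\left(X,z \right)} = \left(z + 6\right)^{2} = \left(6 + z\right)^{2}$)
$R{\left(64,181 \right)} - \frac{1}{8164} = \left(6 + 181\right)^{2} - \frac{1}{8164} = 187^{2} - \frac{1}{8164} = 34969 - \frac{1}{8164} = \frac{285486915}{8164}$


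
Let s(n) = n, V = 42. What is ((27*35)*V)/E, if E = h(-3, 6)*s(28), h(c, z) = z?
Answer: 945/4 ≈ 236.25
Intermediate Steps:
E = 168 (E = 6*28 = 168)
((27*35)*V)/E = ((27*35)*42)/168 = (945*42)*(1/168) = 39690*(1/168) = 945/4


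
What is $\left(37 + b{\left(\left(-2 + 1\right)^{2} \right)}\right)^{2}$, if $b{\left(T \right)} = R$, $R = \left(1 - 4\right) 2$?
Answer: $961$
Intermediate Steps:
$R = -6$ ($R = \left(-3\right) 2 = -6$)
$b{\left(T \right)} = -6$
$\left(37 + b{\left(\left(-2 + 1\right)^{2} \right)}\right)^{2} = \left(37 - 6\right)^{2} = 31^{2} = 961$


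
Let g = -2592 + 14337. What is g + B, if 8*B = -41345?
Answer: 52615/8 ≈ 6576.9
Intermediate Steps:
B = -41345/8 (B = (1/8)*(-41345) = -41345/8 ≈ -5168.1)
g = 11745
g + B = 11745 - 41345/8 = 52615/8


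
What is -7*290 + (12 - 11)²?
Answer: -2029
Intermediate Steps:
-7*290 + (12 - 11)² = -2030 + 1² = -2030 + 1 = -2029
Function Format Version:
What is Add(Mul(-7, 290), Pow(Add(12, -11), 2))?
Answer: -2029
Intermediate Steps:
Add(Mul(-7, 290), Pow(Add(12, -11), 2)) = Add(-2030, Pow(1, 2)) = Add(-2030, 1) = -2029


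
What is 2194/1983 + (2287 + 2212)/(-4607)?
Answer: 1186241/9135681 ≈ 0.12985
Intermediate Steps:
2194/1983 + (2287 + 2212)/(-4607) = 2194*(1/1983) + 4499*(-1/4607) = 2194/1983 - 4499/4607 = 1186241/9135681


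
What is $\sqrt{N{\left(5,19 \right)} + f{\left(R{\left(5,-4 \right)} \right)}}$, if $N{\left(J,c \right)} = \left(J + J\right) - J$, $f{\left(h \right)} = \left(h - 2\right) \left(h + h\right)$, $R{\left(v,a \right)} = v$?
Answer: $\sqrt{35} \approx 5.9161$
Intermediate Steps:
$f{\left(h \right)} = 2 h \left(-2 + h\right)$ ($f{\left(h \right)} = \left(-2 + h\right) 2 h = 2 h \left(-2 + h\right)$)
$N{\left(J,c \right)} = J$ ($N{\left(J,c \right)} = 2 J - J = J$)
$\sqrt{N{\left(5,19 \right)} + f{\left(R{\left(5,-4 \right)} \right)}} = \sqrt{5 + 2 \cdot 5 \left(-2 + 5\right)} = \sqrt{5 + 2 \cdot 5 \cdot 3} = \sqrt{5 + 30} = \sqrt{35}$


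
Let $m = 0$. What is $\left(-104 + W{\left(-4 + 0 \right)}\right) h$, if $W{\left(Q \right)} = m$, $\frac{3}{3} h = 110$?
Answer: $-11440$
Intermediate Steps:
$h = 110$
$W{\left(Q \right)} = 0$
$\left(-104 + W{\left(-4 + 0 \right)}\right) h = \left(-104 + 0\right) 110 = \left(-104\right) 110 = -11440$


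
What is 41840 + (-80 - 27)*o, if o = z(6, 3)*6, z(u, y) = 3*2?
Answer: 37988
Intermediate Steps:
z(u, y) = 6
o = 36 (o = 6*6 = 36)
41840 + (-80 - 27)*o = 41840 + (-80 - 27)*36 = 41840 - 107*36 = 41840 - 3852 = 37988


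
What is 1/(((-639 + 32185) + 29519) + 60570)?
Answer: 1/121635 ≈ 8.2213e-6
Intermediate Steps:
1/(((-639 + 32185) + 29519) + 60570) = 1/((31546 + 29519) + 60570) = 1/(61065 + 60570) = 1/121635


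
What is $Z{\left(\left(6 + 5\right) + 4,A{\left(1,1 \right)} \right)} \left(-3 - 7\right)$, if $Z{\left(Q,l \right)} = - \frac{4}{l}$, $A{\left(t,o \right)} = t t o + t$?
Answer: $20$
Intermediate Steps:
$A{\left(t,o \right)} = t + o t^{2}$ ($A{\left(t,o \right)} = t^{2} o + t = o t^{2} + t = t + o t^{2}$)
$Z{\left(\left(6 + 5\right) + 4,A{\left(1,1 \right)} \right)} \left(-3 - 7\right) = - \frac{4}{1 \left(1 + 1 \cdot 1\right)} \left(-3 - 7\right) = - \frac{4}{1 \left(1 + 1\right)} \left(-10\right) = - \frac{4}{1 \cdot 2} \left(-10\right) = - \frac{4}{2} \left(-10\right) = \left(-4\right) \frac{1}{2} \left(-10\right) = \left(-2\right) \left(-10\right) = 20$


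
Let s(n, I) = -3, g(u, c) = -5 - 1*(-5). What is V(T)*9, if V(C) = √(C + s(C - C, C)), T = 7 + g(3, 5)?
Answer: 18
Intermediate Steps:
g(u, c) = 0 (g(u, c) = -5 + 5 = 0)
T = 7 (T = 7 + 0 = 7)
V(C) = √(-3 + C) (V(C) = √(C - 3) = √(-3 + C))
V(T)*9 = √(-3 + 7)*9 = √4*9 = 2*9 = 18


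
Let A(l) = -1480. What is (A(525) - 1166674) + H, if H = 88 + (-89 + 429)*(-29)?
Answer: -1177926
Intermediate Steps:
H = -9772 (H = 88 + 340*(-29) = 88 - 9860 = -9772)
(A(525) - 1166674) + H = (-1480 - 1166674) - 9772 = -1168154 - 9772 = -1177926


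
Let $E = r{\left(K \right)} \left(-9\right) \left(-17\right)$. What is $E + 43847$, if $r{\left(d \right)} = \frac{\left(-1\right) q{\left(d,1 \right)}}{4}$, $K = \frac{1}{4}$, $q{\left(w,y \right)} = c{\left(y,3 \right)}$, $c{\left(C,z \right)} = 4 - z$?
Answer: $\frac{175235}{4} \approx 43809.0$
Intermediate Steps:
$q{\left(w,y \right)} = 1$ ($q{\left(w,y \right)} = 4 - 3 = 1$)
$K = \frac{1}{4} \approx 0.25$
$r{\left(d \right)} = - \frac{1}{4}$ ($r{\left(d \right)} = \frac{\left(-1\right) 1}{4} = \left(-1\right) \frac{1}{4} = - \frac{1}{4}$)
$E = - \frac{153}{4}$ ($E = \left(- \frac{1}{4}\right) \left(-9\right) \left(-17\right) = \frac{9}{4} \left(-17\right) = - \frac{153}{4} \approx -38.25$)
$E + 43847 = - \frac{153}{4} + 43847 = \frac{175235}{4}$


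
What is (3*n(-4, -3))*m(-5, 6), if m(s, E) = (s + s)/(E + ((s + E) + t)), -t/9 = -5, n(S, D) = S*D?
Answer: -90/13 ≈ -6.9231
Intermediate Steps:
n(S, D) = D*S
t = 45 (t = -9*(-5) = 45)
m(s, E) = 2*s/(45 + s + 2*E) (m(s, E) = (s + s)/(E + ((s + E) + 45)) = (2*s)/(E + ((E + s) + 45)) = (2*s)/(E + (45 + E + s)) = (2*s)/(45 + s + 2*E) = 2*s/(45 + s + 2*E))
(3*n(-4, -3))*m(-5, 6) = (3*(-3*(-4)))*(2*(-5)/(45 - 5 + 2*6)) = (3*12)*(2*(-5)/(45 - 5 + 12)) = 36*(2*(-5)/52) = 36*(2*(-5)*(1/52)) = 36*(-5/26) = -90/13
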